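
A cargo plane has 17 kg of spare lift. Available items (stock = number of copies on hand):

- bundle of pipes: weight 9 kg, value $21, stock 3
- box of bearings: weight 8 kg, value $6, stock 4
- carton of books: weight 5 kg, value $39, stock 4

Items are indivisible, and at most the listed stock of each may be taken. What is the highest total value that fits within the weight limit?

$117

Best selections within weight 17 and stock limits:
- 3×carton of books: weight 15, value 117
- 2×carton of books: weight 10, value 78
- 1×bundle of pipes + 1×carton of books: weight 14, value 60
- 1×box of bearings + 1×carton of books: weight 13, value 45
Best: $117.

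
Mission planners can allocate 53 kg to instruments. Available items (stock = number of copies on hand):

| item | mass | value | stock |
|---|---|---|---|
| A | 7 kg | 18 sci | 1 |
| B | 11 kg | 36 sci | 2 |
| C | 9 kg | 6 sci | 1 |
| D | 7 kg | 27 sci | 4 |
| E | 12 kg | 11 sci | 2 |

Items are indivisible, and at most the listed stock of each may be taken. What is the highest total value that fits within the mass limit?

180 sci

Best selections within mass 53 and stock limits:
- 2×B + 4×D: mass 50, value 180
- 1×A + 2×B + 3×D: mass 50, value 171
Best: 180 sci.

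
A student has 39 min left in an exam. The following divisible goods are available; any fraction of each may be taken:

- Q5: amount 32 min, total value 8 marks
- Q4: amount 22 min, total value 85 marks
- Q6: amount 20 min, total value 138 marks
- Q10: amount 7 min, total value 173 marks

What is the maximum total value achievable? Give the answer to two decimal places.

357.36

Take in order of value per unit:
- Q10 (173/7 per unit): all 7 → value 173, running total 173.00
- Q6 (138/20 per unit): all 20 → value 138, running total 311.00
- Q4 (85/22 per unit): 12 of 22 → value 12×85/22 = 46.3636, running total 357.36
Total 357.36.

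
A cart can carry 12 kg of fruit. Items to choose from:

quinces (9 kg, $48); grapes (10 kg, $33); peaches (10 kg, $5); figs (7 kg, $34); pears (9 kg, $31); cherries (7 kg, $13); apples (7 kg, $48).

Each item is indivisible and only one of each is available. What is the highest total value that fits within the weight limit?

$48

Check high-value combinations within 12 kg:
- apples: weight 7, value 48
- quinces: weight 9, value 48
- figs: weight 7, value 34
- grapes: weight 10, value 33
Best: $48.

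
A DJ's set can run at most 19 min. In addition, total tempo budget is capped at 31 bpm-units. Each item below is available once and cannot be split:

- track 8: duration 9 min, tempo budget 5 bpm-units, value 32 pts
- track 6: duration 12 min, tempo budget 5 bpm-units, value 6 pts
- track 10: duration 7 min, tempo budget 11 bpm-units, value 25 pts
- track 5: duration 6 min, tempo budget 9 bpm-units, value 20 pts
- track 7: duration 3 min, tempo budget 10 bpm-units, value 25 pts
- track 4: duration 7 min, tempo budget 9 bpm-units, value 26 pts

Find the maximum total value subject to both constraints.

Feasible sets respecting both limits:
- track 8+track 7+track 4: duration 19, tempo budget 24, value 83
- track 8+track 10+track 7: duration 19, tempo budget 26, value 82
- track 8+track 5+track 7: duration 18, tempo budget 24, value 77
Best: 83 pts.

83 pts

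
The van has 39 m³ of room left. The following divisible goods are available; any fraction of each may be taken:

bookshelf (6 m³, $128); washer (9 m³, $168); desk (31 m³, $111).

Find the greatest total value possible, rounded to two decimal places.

381.94

Take in order of value per unit:
- bookshelf (128/6 per unit): all 6 → value 128, running total 128.00
- washer (168/9 per unit): all 9 → value 168, running total 296.00
- desk (111/31 per unit): 24 of 31 → value 24×111/31 = 85.9355, running total 381.94
Total 381.94.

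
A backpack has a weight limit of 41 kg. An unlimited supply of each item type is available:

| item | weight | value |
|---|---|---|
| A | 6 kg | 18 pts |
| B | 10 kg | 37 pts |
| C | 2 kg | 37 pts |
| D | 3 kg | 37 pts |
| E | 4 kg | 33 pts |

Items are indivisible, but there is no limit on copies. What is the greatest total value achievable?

Best value-per-unit is C at 37/2, and filling with it alone uses weight 20×2=40. No mix of the others beats 20×37 = 740.

740 pts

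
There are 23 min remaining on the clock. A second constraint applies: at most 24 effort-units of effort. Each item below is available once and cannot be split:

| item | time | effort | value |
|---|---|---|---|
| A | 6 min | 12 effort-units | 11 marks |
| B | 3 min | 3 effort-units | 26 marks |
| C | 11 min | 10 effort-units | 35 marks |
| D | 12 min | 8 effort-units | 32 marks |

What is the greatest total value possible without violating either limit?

69 marks

Feasible sets respecting both limits:
- A+B+D: time 21, effort 23, value 69
- C+D: time 23, effort 18, value 67
- B+C: time 14, effort 13, value 61
Best: 69 marks.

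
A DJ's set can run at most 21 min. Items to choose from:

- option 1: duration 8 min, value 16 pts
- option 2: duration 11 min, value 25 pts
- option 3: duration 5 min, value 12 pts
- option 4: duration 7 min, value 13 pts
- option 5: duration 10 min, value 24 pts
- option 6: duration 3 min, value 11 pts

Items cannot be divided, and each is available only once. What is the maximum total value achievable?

51 pts

Check high-value combinations within 21 min:
- option 1+option 5+option 6: duration 8+10+3=21, value 16+24+11=51
- option 2+option 5: duration 11+10=21, value 25+24=49
- option 2+option 4+option 6: duration 11+7+3=21, value 25+13+11=49
- option 2+option 3+option 6: duration 11+5+3=19, value 25+12+11=48
Best: 51 pts.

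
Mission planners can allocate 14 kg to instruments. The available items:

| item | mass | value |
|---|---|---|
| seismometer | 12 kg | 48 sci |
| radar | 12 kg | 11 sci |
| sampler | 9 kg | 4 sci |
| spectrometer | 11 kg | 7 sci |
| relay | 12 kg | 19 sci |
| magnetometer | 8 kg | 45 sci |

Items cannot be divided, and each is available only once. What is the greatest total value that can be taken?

Check high-value combinations within 14 kg:
- seismometer: mass 12, value 48
- magnetometer: mass 8, value 45
- relay: mass 12, value 19
- radar: mass 12, value 11
- spectrometer: mass 11, value 7
Best: 48 sci.

48 sci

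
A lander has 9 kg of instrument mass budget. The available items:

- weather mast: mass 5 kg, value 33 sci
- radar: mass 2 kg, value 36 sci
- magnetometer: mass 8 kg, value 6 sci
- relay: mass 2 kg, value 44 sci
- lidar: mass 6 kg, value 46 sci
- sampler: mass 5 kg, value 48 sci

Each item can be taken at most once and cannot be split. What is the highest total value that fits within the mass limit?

Check high-value combinations within 9 kg:
- radar+relay+sampler: mass 2+2+5=9, value 36+44+48=128
- weather mast+radar+relay: mass 5+2+2=9, value 33+36+44=113
- relay+sampler: mass 2+5=7, value 44+48=92
- relay+lidar: mass 2+6=8, value 44+46=90
- radar+sampler: mass 2+5=7, value 36+48=84
Best: 128 sci.

128 sci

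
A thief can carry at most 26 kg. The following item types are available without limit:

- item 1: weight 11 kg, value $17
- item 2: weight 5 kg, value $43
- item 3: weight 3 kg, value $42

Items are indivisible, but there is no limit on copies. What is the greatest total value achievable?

$337

Best value-per-unit is item 3 at 42/3; filling with it alone gives 8×42 = 336.
Optimal mix: 1×item 2 + 7×item 3 → weight 26, value 337.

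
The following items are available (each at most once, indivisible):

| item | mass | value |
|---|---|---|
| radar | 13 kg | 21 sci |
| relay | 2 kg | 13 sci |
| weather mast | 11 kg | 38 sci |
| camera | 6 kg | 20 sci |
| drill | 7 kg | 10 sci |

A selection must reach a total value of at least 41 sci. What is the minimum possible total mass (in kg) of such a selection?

13

Subsets with value ≥ 41, sorted by total mass:
- relay+weather mast: mass 13, value 51
- relay+camera+drill: mass 15, value 43
Minimum mass: 13 kg.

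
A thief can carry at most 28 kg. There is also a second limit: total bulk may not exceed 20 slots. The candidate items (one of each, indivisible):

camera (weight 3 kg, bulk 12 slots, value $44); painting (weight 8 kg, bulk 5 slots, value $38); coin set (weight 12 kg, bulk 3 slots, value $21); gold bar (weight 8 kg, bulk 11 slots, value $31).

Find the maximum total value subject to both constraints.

Feasible sets respecting both limits:
- camera+painting+coin set: weight 23, bulk 20, value 103
- painting+coin set+gold bar: weight 28, bulk 19, value 90
- camera+painting: weight 11, bulk 17, value 82
Best: $103.

$103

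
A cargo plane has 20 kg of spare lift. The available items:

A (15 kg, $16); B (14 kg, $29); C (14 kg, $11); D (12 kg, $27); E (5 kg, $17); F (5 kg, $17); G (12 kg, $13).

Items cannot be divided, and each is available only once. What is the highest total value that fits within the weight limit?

Check high-value combinations within 20 kg:
- B+E: weight 14+5=19, value 29+17=46
- B+F: weight 14+5=19, value 29+17=46
- D+E: weight 12+5=17, value 27+17=44
Best: $46.

$46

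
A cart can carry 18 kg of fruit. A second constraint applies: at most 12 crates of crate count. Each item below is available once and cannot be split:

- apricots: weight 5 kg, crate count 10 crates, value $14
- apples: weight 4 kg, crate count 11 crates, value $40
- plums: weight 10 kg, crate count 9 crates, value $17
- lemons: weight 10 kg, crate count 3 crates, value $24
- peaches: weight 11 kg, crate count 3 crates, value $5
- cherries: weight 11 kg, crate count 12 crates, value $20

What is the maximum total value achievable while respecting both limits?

$40

Feasible sets respecting both limits:
- apples: weight 4, crate count 11, value 40
- lemons: weight 10, crate count 3, value 24
- cherries: weight 11, crate count 12, value 20
Best: $40.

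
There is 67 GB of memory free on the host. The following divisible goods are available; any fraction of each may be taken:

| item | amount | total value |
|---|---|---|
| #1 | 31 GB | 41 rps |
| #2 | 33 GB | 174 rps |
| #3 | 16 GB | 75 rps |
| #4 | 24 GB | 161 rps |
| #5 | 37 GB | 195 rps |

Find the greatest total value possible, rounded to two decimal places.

387.70

Take in order of value per unit:
- #4 (161/24 per unit): all 24 → value 161, running total 161.00
- #2 (174/33 per unit): all 33 → value 174, running total 335.00
- #5 (195/37 per unit): 10 of 37 → value 10×195/37 = 52.7027, running total 387.70
Total 387.70.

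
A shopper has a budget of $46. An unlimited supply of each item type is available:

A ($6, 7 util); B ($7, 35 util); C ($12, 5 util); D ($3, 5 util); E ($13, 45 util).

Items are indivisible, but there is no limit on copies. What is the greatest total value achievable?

215 util

Best value-per-unit is B at 35/7; filling with it alone gives 6×35 = 210.
Optimal mix: 6×B + 1×D → cost 45, value 215.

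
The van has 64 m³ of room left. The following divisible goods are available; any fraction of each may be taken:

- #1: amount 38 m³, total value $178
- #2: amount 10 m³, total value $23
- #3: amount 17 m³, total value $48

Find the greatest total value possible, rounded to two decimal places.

246.70

Take in order of value per unit:
- #1 (178/38 per unit): all 38 → value 178, running total 178.00
- #3 (48/17 per unit): all 17 → value 48, running total 226.00
- #2 (23/10 per unit): 9 of 10 → value 9×23/10 = 20.7000, running total 246.70
Total 246.70.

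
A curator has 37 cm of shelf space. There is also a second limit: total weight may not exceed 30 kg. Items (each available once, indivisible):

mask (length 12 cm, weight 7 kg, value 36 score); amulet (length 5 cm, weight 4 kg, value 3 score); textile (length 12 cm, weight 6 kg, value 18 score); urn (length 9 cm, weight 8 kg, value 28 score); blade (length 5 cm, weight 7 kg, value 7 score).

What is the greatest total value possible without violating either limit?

82 score

Feasible sets respecting both limits:
- mask+textile+urn: length 33, weight 21, value 82
- mask+amulet+urn+blade: length 31, weight 26, value 74
- mask+urn+blade: length 26, weight 22, value 71
- mask+amulet+urn: length 26, weight 19, value 67
Best: 82 score.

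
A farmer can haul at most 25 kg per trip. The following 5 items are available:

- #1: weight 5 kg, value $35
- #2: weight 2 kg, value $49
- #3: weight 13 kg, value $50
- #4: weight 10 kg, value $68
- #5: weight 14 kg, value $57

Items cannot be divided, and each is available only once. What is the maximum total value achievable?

Check high-value combinations within 25 kg:
- #2+#3+#4: weight 2+13+10=25, value 49+50+68=167
- #1+#2+#4: weight 5+2+10=17, value 35+49+68=152
- #1+#2+#5: weight 5+2+14=21, value 35+49+57=141
- #1+#2+#3: weight 5+2+13=20, value 35+49+50=134
Best: $167.

$167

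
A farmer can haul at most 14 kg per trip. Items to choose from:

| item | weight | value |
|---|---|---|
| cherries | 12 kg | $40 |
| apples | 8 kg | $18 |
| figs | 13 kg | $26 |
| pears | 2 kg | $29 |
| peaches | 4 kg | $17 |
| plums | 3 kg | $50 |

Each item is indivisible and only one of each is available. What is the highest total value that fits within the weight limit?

Check high-value combinations within 14 kg:
- apples+pears+plums: weight 8+2+3=13, value 18+29+50=97
- pears+peaches+plums: weight 2+4+3=9, value 29+17+50=96
- pears+plums: weight 2+3=5, value 29+50=79
- cherries+pears: weight 12+2=14, value 40+29=69
Best: $97.

$97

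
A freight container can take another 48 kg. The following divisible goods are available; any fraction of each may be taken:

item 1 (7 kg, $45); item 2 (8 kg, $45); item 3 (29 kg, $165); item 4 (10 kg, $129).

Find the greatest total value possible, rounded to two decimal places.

350.25

Take in order of value per unit:
- item 4 (129/10 per unit): all 10 → value 129, running total 129.00
- item 1 (45/7 per unit): all 7 → value 45, running total 174.00
- item 3 (165/29 per unit): all 29 → value 165, running total 339.00
- item 2 (45/8 per unit): 2 of 8 → value 2×45/8 = 11.2500, running total 350.25
Total 350.25.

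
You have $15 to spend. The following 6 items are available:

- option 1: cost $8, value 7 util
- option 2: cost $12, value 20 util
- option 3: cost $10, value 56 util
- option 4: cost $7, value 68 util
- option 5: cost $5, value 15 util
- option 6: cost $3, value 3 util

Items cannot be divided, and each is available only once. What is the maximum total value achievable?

Check high-value combinations within $15:
- option 4+option 5+option 6: cost 7+5+3=15, value 68+15+3=86
- option 4+option 5: cost 7+5=12, value 68+15=83
- option 1+option 4: cost 8+7=15, value 7+68=75
- option 4+option 6: cost 7+3=10, value 68+3=71
- option 3+option 5: cost 10+5=15, value 56+15=71
Best: 86 util.

86 util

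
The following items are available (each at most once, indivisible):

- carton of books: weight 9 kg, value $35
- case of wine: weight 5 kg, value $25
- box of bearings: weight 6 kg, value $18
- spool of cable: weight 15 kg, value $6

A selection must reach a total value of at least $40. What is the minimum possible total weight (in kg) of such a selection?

11

Subsets with value ≥ 40, sorted by total weight:
- case of wine+box of bearings: weight 11, value 43
- carton of books+case of wine: weight 14, value 60
- carton of books+box of bearings: weight 15, value 53
Minimum weight: 11 kg.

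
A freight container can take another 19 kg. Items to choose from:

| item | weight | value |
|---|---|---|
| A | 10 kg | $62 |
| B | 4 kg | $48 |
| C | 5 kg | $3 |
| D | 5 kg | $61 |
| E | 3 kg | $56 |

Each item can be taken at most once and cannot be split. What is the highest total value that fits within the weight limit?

$179

Check high-value combinations within 19 kg:
- A+D+E: weight 10+5+3=18, value 62+61+56=179
- A+B+D: weight 10+4+5=19, value 62+48+61=171
- B+C+D+E: weight 4+5+5+3=17, value 48+3+61+56=168
Best: $179.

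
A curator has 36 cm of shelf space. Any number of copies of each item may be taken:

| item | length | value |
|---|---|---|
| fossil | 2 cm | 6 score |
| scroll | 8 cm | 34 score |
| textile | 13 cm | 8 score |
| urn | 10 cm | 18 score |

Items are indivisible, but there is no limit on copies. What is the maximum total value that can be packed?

148 score

Best value-per-unit is scroll at 34/8; filling with it alone gives 4×34 = 136.
Optimal mix: 2×fossil + 4×scroll → length 36, value 148.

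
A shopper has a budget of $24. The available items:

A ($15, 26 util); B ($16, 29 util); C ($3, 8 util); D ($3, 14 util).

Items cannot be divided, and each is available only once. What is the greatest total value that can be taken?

Check high-value combinations within $24:
- B+C+D: cost 16+3+3=22, value 29+8+14=51
- A+C+D: cost 15+3+3=21, value 26+8+14=48
- B+D: cost 16+3=19, value 29+14=43
- A+D: cost 15+3=18, value 26+14=40
- B+C: cost 16+3=19, value 29+8=37
Best: 51 util.

51 util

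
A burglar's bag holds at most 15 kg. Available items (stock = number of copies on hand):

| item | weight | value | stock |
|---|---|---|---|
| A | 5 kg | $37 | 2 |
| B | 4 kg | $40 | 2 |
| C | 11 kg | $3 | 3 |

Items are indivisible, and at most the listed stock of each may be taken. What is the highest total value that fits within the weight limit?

Best selections within weight 15 and stock limits:
- 1×A + 2×B: weight 13, value 117
- 2×A + 1×B: weight 14, value 114
- 2×B: weight 8, value 80
Best: $117.

$117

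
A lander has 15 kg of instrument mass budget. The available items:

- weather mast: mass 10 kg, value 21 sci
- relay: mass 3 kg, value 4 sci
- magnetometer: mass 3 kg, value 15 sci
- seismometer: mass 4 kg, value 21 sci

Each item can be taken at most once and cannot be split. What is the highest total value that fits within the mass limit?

This is a 0/1 knapsack; check combinations near the capacity.
- weather mast+seismometer: mass 10+4=14, value 21+21=42
- relay+magnetometer+seismometer: mass 3+3+4=10, value 4+15+21=40
- magnetometer+seismometer: mass 3+4=7, value 15+21=36
Best: 42 sci.

42 sci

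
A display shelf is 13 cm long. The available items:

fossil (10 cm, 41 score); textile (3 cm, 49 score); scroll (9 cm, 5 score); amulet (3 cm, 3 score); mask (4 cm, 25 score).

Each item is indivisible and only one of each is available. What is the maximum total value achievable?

90 score

Check high-value combinations within 13 cm:
- fossil+textile: length 10+3=13, value 41+49=90
- textile+amulet+mask: length 3+3+4=10, value 49+3+25=77
- textile+mask: length 3+4=7, value 49+25=74
- textile+scroll: length 3+9=12, value 49+5=54
Best: 90 score.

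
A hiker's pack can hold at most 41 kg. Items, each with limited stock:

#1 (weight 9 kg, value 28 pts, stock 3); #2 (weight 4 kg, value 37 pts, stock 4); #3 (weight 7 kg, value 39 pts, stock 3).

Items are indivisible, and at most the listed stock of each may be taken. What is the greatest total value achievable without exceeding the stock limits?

Best selections within weight 41 and stock limits:
- 4×#2 + 3×#3: weight 37, value 265
- 1×#1 + 4×#2 + 2×#3: weight 39, value 254
Best: 265 pts.

265 pts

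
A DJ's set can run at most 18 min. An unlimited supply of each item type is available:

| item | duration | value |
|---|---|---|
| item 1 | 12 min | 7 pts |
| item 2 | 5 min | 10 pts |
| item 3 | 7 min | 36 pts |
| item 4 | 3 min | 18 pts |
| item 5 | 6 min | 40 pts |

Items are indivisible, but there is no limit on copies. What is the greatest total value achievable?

120 pts

Best value-per-unit is item 5 at 40/6, and filling with it alone uses duration 3×6=18. No mix of the others beats 3×40 = 120.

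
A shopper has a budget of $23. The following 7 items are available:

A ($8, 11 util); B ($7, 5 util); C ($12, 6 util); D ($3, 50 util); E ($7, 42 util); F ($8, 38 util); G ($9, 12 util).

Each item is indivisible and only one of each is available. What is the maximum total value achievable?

130 util

Check high-value combinations within $23:
- D+E+F: cost 3+7+8=18, value 50+42+38=130
- D+E+G: cost 3+7+9=19, value 50+42+12=104
- A+D+E: cost 8+3+7=18, value 11+50+42=103
- D+F+G: cost 3+8+9=20, value 50+38+12=100
Best: 130 util.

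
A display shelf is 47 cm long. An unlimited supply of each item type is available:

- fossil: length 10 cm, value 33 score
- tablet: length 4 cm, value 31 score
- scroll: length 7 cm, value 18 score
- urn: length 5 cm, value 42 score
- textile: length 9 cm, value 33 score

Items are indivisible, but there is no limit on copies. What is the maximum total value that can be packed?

387 score

Best value-per-unit is urn at 42/5; filling with it alone gives 9×42 = 378.
Optimal mix: 3×tablet + 7×urn → length 47, value 387.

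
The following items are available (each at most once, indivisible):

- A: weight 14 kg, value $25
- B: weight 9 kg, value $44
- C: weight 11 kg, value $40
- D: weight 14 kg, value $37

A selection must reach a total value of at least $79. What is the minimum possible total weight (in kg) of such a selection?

Subsets with value ≥ 79, sorted by total weight:
- B+C: weight 20, value 84
- B+D: weight 23, value 81
- B+C+D: weight 34, value 121
Minimum weight: 20 kg.

20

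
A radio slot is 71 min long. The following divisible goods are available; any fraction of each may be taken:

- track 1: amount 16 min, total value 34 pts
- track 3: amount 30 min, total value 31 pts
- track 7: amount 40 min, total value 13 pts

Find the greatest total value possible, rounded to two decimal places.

73.13

Take in order of value per unit:
- track 1 (34/16 per unit): all 16 → value 34, running total 34.00
- track 3 (31/30 per unit): all 30 → value 31, running total 65.00
- track 7 (13/40 per unit): 25 of 40 → value 25×13/40 = 8.1250, running total 73.13
Total 73.13.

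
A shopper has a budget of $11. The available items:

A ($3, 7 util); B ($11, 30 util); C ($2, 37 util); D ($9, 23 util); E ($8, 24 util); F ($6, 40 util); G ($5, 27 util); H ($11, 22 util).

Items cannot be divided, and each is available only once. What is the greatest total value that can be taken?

84 util

Check high-value combinations within $11:
- A+C+F: cost 3+2+6=11, value 7+37+40=84
- C+F: cost 2+6=8, value 37+40=77
- A+C+G: cost 3+2+5=10, value 7+37+27=71
- F+G: cost 6+5=11, value 40+27=67
Best: 84 util.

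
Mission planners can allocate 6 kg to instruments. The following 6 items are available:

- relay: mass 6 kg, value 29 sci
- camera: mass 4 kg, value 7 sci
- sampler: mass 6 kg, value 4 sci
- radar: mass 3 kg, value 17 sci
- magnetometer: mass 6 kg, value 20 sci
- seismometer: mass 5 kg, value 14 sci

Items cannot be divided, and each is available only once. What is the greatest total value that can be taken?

29 sci

This is a 0/1 knapsack; check combinations near the capacity.
- relay: mass 6, value 29
- magnetometer: mass 6, value 20
- radar: mass 3, value 17
- seismometer: mass 5, value 14
Best: 29 sci.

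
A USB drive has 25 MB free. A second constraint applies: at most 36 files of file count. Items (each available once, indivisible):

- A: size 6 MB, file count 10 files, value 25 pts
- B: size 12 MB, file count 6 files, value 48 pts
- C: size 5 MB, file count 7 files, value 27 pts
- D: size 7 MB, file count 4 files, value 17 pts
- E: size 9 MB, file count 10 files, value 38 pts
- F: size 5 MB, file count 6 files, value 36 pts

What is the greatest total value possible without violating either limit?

126 pts

Feasible sets respecting both limits:
- A+C+E+F: size 25, file count 33, value 126
- B+C+F: size 22, file count 19, value 111
- A+B+F: size 23, file count 22, value 109
- A+C+D+F: size 23, file count 27, value 105
Best: 126 pts.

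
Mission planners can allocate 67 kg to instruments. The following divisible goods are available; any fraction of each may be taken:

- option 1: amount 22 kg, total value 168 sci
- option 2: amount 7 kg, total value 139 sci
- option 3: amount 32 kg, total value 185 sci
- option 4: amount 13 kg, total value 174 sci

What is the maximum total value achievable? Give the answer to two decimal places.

Take in order of value per unit:
- option 2 (139/7 per unit): all 7 → value 139, running total 139.00
- option 4 (174/13 per unit): all 13 → value 174, running total 313.00
- option 1 (168/22 per unit): all 22 → value 168, running total 481.00
- option 3 (185/32 per unit): 25 of 32 → value 25×185/32 = 144.5313, running total 625.53
Total 625.53.

625.53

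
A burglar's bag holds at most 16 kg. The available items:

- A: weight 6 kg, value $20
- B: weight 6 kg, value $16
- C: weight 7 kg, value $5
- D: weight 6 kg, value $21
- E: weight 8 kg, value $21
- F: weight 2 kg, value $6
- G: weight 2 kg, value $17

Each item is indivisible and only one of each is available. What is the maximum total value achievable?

This is a 0/1 knapsack; check combinations near the capacity.
- A+D+F+G: weight 6+6+2+2=16, value 20+21+6+17=64
- B+D+F+G: weight 6+6+2+2=16, value 16+21+6+17=60
- D+E+G: weight 6+8+2=16, value 21+21+17=59
- A+B+F+G: weight 6+6+2+2=16, value 20+16+6+17=59
- A+D+G: weight 6+6+2=14, value 20+21+17=58
Best: $64.

$64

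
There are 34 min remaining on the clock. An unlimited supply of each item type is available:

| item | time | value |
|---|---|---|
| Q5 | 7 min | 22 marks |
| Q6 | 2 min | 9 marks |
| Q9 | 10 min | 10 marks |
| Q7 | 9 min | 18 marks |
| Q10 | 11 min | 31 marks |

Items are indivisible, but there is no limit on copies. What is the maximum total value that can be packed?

Best value-per-unit is Q6 at 9/2, and filling with it alone uses time 17×2=34. No mix of the others beats 17×9 = 153.

153 marks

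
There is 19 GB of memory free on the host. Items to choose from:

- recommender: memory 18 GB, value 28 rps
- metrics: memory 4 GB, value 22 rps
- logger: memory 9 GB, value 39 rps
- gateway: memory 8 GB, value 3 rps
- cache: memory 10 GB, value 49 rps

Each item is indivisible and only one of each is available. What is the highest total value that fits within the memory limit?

Check high-value combinations within 19 GB:
- logger+cache: memory 9+10=19, value 39+49=88
- metrics+cache: memory 4+10=14, value 22+49=71
- metrics+logger: memory 4+9=13, value 22+39=61
- gateway+cache: memory 8+10=18, value 3+49=52
- cache: memory 10, value 49
Best: 88 rps.

88 rps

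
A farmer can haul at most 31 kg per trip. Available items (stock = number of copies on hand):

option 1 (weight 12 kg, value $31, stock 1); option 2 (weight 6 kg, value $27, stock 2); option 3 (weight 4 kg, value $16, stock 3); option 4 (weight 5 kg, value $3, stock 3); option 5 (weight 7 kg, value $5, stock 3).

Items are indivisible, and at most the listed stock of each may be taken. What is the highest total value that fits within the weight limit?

$107

Best selections within weight 31 and stock limits:
- 2×option 2 + 3×option 3 + 1×option 5: weight 31, value 107
- 1×option 1 + 1×option 2 + 3×option 3: weight 30, value 106
Best: $107.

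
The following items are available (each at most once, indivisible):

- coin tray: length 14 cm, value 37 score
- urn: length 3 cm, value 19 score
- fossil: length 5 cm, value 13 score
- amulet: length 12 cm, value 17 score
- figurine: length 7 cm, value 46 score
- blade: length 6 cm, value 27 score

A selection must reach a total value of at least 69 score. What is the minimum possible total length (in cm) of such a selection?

Subsets with value ≥ 69, sorted by total length:
- figurine+blade: length 13, value 73
- urn+fossil+figurine: length 15, value 78
- urn+figurine+blade: length 16, value 92
Minimum length: 13 cm.

13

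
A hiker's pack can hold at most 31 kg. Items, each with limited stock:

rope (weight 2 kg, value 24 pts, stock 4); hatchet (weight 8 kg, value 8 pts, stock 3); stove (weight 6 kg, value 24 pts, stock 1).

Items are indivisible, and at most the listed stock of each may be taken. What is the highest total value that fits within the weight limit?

Top feasible selections:
- 4×rope + 2×hatchet + 1×stove: weight 30, value 136
- 4×rope + 1×hatchet + 1×stove: weight 22, value 128
- 4×rope + 1×stove: weight 14, value 120
Best: 136 pts.

136 pts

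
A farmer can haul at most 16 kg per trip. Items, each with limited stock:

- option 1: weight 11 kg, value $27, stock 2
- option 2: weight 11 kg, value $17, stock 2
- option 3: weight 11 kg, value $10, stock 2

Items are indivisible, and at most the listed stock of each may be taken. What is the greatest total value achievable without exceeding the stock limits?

Top feasible selections:
- 1×option 1: weight 11, value 27
- 1×option 2: weight 11, value 17
- 1×option 3: weight 11, value 10
Best: $27.

$27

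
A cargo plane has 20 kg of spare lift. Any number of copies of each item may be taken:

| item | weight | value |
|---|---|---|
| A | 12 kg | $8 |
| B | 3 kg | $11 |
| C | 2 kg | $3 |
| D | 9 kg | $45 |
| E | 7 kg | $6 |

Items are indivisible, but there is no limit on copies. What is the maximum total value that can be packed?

Best value-per-unit is D at 45/9; filling with it alone gives 2×45 = 90.
Optimal mix: 1×C + 2×D → weight 20, value 93.

$93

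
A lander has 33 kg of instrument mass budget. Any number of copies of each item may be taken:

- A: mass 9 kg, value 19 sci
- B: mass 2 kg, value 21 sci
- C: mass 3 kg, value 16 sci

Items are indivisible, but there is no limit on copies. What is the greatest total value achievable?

336 sci

Best value-per-unit is B at 21/2, and filling with it alone uses mass 16×2=32. No mix of the others beats 16×21 = 336.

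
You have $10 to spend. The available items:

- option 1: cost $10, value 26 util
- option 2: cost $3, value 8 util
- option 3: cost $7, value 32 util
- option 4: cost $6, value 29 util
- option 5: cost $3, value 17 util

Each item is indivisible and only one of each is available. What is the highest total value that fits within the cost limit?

Check high-value combinations within $10:
- option 3+option 5: cost 7+3=10, value 32+17=49
- option 4+option 5: cost 6+3=9, value 29+17=46
- option 2+option 3: cost 3+7=10, value 8+32=40
Best: 49 util.

49 util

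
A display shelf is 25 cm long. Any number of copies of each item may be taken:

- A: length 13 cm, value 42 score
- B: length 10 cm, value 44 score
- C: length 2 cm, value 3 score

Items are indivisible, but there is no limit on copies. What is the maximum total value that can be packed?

Best value-per-unit is B at 44/10; filling with it alone gives 2×44 = 88.
Optimal mix: 2×B + 2×C → length 24, value 94.

94 score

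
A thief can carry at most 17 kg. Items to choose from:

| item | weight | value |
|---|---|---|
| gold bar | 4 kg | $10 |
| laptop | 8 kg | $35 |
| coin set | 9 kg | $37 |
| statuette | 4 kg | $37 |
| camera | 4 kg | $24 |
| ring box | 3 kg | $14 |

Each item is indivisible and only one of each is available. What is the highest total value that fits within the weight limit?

Check high-value combinations within 17 kg:
- coin set+statuette+camera: weight 9+4+4=17, value 37+37+24=98
- laptop+statuette+camera: weight 8+4+4=16, value 35+37+24=96
- coin set+statuette+ring box: weight 9+4+3=16, value 37+37+14=88
- laptop+statuette+ring box: weight 8+4+3=15, value 35+37+14=86
- gold bar+statuette+camera+ring box: weight 4+4+4+3=15, value 10+37+24+14=85
Best: $98.

$98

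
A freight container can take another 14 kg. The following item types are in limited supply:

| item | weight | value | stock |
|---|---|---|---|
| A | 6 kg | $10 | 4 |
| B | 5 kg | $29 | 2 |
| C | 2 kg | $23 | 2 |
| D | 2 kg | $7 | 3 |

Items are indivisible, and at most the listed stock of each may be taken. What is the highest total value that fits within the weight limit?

Top feasible selections:
- 2×B + 2×C: weight 14, value 104
- 1×B + 2×C + 2×D: weight 13, value 89
Best: $104.

$104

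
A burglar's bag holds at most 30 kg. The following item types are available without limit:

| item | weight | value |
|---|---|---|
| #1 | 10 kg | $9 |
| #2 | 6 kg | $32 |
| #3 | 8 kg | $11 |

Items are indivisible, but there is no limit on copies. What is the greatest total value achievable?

Best value-per-unit is #2 at 32/6, and filling with it alone uses weight 5×6=30. No mix of the others beats 5×32 = 160.

$160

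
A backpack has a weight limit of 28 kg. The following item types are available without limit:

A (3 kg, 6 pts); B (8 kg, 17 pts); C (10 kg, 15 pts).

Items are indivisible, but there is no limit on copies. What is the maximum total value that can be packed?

58 pts

Best value-per-unit is B at 17/8; filling with it alone gives 3×17 = 51.
Optimal mix: 4×A + 2×B → weight 28, value 58.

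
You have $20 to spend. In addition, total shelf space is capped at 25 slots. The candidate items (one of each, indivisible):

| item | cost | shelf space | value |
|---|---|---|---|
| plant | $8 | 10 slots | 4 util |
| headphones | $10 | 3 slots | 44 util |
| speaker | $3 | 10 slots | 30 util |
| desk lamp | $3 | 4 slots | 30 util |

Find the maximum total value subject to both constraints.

104 util

Feasible sets respecting both limits:
- headphones+speaker+desk lamp: cost 16, shelf space 17, value 104
- headphones+speaker: cost 13, shelf space 13, value 74
- headphones+desk lamp: cost 13, shelf space 7, value 74
- plant+speaker+desk lamp: cost 14, shelf space 24, value 64
Best: 104 util.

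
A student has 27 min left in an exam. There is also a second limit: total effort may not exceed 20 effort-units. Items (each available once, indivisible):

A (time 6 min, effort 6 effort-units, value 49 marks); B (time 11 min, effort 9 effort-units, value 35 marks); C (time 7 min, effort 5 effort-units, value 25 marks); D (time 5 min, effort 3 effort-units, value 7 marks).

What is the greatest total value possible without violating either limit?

Feasible sets respecting both limits:
- A+B+C: time 24, effort 20, value 109
- A+B+D: time 22, effort 18, value 91
- A+B: time 17, effort 15, value 84
Best: 109 marks.

109 marks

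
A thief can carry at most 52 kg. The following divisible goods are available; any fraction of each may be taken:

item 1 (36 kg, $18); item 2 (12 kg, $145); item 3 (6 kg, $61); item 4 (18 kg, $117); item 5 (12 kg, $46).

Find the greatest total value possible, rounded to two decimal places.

Take in order of value per unit:
- item 2 (145/12 per unit): all 12 → value 145, running total 145.00
- item 3 (61/6 per unit): all 6 → value 61, running total 206.00
- item 4 (117/18 per unit): all 18 → value 117, running total 323.00
- item 5 (46/12 per unit): all 12 → value 46, running total 369.00
- item 1 (18/36 per unit): 4 of 36 → value 4×18/36 = 2.0000, running total 371.00
Total 371.00.

371.00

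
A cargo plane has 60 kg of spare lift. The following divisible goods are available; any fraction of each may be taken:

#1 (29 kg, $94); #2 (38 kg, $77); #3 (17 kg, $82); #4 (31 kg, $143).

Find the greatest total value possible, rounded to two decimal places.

263.90

Take in order of value per unit:
- #3 (82/17 per unit): all 17 → value 82, running total 82.00
- #4 (143/31 per unit): all 31 → value 143, running total 225.00
- #1 (94/29 per unit): 12 of 29 → value 12×94/29 = 38.8966, running total 263.90
Total 263.90.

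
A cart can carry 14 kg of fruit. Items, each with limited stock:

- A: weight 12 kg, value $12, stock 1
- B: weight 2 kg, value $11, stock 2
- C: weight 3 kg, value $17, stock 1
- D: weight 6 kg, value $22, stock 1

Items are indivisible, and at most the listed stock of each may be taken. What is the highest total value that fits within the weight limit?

Top feasible selections:
- 2×B + 1×C + 1×D: weight 13, value 61
- 1×B + 1×C + 1×D: weight 11, value 50
- 2×B + 1×D: weight 10, value 44
- 2×B + 1×C: weight 7, value 39
Best: $61.

$61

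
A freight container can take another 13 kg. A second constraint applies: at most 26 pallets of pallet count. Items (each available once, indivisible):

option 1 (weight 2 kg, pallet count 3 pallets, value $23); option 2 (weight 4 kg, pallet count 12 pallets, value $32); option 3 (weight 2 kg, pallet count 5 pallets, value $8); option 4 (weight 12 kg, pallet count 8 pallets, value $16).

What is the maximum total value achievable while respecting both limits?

$63

Feasible sets respecting both limits:
- option 1+option 2+option 3: weight 8, pallet count 20, value 63
- option 1+option 2: weight 6, pallet count 15, value 55
- option 2+option 3: weight 6, pallet count 17, value 40
Best: $63.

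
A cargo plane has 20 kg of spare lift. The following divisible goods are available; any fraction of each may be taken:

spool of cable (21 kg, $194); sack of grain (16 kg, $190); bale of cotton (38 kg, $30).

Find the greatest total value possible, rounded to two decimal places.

226.95

Take in order of value per unit:
- sack of grain (190/16 per unit): all 16 → value 190, running total 190.00
- spool of cable (194/21 per unit): 4 of 21 → value 4×194/21 = 36.9524, running total 226.95
Total 226.95.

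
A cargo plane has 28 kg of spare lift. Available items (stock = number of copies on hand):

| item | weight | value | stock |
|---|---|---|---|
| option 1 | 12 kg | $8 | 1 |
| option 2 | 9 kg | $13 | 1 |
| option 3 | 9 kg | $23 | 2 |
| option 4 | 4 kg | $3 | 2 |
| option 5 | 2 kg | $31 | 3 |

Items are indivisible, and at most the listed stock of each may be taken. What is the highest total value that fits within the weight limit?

$142

Best selections within weight 28 and stock limits:
- 2×option 3 + 1×option 4 + 3×option 5: weight 28, value 142
- 2×option 3 + 3×option 5: weight 24, value 139
Best: $142.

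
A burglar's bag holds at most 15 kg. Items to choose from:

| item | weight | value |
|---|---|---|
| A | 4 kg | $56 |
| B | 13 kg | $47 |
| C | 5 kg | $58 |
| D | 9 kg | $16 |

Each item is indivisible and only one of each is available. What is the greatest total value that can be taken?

Check high-value combinations within 15 kg:
- A+C: weight 4+5=9, value 56+58=114
- C+D: weight 5+9=14, value 58+16=74
- A+D: weight 4+9=13, value 56+16=72
Best: $114.

$114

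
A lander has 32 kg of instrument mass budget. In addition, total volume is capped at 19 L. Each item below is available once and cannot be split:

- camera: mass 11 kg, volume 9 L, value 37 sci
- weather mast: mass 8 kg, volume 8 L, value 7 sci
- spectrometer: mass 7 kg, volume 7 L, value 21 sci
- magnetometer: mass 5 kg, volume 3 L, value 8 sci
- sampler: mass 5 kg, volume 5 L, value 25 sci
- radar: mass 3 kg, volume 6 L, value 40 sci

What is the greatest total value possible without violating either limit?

86 sci

Feasible sets respecting both limits:
- spectrometer+sampler+radar: mass 15, volume 18, value 86
- camera+magnetometer+radar: mass 19, volume 18, value 85
- camera+radar: mass 14, volume 15, value 77
Best: 86 sci.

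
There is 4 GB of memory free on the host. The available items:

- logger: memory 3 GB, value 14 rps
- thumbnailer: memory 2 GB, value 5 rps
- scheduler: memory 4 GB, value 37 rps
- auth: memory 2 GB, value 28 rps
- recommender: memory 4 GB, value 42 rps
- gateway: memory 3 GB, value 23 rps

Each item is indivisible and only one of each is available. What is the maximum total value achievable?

This is a 0/1 knapsack; check combinations near the capacity.
- recommender: memory 4, value 42
- scheduler: memory 4, value 37
- thumbnailer+auth: memory 2+2=4, value 5+28=33
- auth: memory 2, value 28
Best: 42 rps.

42 rps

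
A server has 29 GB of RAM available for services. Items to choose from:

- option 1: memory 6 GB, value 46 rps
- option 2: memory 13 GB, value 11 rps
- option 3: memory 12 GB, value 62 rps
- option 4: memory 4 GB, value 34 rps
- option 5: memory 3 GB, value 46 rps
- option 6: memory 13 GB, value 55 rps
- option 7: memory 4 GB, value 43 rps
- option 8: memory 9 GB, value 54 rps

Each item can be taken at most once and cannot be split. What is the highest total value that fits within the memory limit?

Check high-value combinations within 29 GB:
- option 1+option 3+option 4+option 5+option 7: memory 6+12+4+3+4=29, value 46+62+34+46+43=231
- option 1+option 4+option 5+option 7+option 8: memory 6+4+3+4+9=26, value 46+34+46+43+54=223
- option 3+option 5+option 7+option 8: memory 12+3+4+9=28, value 62+46+43+54=205
- option 5+option 6+option 7+option 8: memory 3+13+4+9=29, value 46+55+43+54=198
- option 1+option 3+option 5+option 7: memory 6+12+3+4=25, value 46+62+46+43=197
Best: 231 rps.

231 rps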